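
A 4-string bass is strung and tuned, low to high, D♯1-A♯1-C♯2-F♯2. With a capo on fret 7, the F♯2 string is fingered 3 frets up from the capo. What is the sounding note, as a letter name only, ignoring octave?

E

The capo raises the open F♯2 by 7 semitones to C♯3; fretting 3 more gives F♯2 + 7 + 3 = F♯2 + 10 semitones, landing on E.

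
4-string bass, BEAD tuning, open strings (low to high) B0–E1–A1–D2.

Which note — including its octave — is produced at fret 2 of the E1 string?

The open E1 string plus 2 semitones: E–F–F#.
No B→C boundary is crossed, so the octave stays at 1.
(Equivalently spelled G♭1.)

F♯1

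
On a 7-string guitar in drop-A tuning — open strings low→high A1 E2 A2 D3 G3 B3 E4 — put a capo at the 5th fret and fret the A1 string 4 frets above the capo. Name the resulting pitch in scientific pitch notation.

The capo raises the open A1 by 5 semitones to D2; fretting 4 more gives A1 + 5 + 4 = A1 + 9 semitones = F♯2.
(Also written G♭.)

F♯2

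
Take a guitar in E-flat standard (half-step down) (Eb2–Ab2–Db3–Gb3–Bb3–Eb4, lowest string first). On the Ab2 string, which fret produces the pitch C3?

4

C3 is 4 semitones above the open Ab2 (Ab–A–Bb–B–C), so it sits at fret 4.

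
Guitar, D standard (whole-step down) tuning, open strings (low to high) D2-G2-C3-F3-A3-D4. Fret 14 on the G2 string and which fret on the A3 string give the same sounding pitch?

Fret 14 on G2 is MIDI 43 + 14 = 57 (A3). On the A3 string (open MIDI 57), that pitch is 57 − 57 = fret 0.

0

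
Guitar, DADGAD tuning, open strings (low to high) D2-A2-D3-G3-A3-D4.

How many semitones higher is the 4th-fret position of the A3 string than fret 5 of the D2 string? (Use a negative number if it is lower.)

A3 at fret 4 → C#4 (MIDI 61); D2 at fret 5 → G2 (MIDI 43).
61 − 43 = 18, so the two pitches are 18 semitones apart.

18 semitones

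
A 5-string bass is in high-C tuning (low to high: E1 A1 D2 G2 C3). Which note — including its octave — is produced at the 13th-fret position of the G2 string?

Each fret is one semitone, so G2 + 13 = G♯3.
(Equivalently spelled A♭3.)

G♯3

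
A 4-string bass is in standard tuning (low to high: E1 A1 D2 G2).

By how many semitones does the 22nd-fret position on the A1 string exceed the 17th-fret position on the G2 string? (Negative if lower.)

-5 semitones

A1 at fret 22 → G3 (MIDI 55); G2 at fret 17 → C4 (MIDI 60).
55 − 60 = -5, so the two pitches are 5 semitones apart.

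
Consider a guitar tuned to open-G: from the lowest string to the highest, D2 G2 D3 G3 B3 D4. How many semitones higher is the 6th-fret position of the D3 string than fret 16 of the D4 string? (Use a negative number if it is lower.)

-22 semitones

D3 at fret 6 → G#3 (MIDI 56); D4 at fret 16 → F#5 (MIDI 78).
56 − 78 = -22, so the two pitches are 22 semitones apart.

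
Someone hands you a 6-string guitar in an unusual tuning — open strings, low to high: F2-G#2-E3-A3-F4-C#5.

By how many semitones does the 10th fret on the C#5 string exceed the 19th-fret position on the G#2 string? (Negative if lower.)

C#5 at fret 10 → B5 (MIDI 83); G#2 at fret 19 → D#4 (MIDI 63).
83 − 63 = 20, so the two pitches are 20 semitones apart.

20 semitones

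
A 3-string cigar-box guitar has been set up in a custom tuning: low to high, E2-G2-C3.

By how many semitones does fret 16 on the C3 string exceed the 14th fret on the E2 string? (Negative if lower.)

10 semitones

C3 at fret 16 → E4 (MIDI 64); E2 at fret 14 → Gb3 (MIDI 54).
64 − 54 = 10, so the two pitches are 10 semitones apart.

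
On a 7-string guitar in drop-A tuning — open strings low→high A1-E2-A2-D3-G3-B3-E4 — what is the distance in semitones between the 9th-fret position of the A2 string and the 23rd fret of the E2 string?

A2 at fret 9 → F#3 (MIDI 54); E2 at fret 23 → D#4 (MIDI 63).
54 − 63 = -9, so the two pitches are 9 semitones apart, with D#4 the higher.

9 semitones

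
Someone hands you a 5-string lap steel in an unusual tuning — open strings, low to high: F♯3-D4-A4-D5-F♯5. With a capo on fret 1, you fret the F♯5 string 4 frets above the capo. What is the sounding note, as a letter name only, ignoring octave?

B

The capo raises the open F♯5 by 1 semitone to G5; fretting 4 more gives F♯5 + 1 + 4 = F♯5 + 5 semitones, landing on B.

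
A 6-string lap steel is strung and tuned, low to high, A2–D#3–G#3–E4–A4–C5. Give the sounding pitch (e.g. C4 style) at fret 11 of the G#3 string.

Each fret is one semitone, so G#3 + 11 = G4.

G4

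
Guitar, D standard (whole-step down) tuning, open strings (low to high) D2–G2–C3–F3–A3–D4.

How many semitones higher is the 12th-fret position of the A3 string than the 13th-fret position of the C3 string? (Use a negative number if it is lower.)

A3 at fret 12 → A4 (MIDI 69); C3 at fret 13 → C#4 (MIDI 61).
69 − 61 = 8, so the two pitches are 8 semitones apart.

8 semitones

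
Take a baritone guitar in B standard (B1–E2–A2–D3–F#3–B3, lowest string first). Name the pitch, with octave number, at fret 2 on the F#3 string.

G#3

Each fret is one semitone, so F#3 + 2 = G#3.
(Equivalently spelled Ab3.)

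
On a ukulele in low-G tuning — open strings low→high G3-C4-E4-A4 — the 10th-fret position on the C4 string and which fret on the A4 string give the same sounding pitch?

1

Fret 10 on C4 is MIDI 60 + 10 = 70 (A#4). On the A4 string (open MIDI 69), that pitch is 70 − 69 = fret 1.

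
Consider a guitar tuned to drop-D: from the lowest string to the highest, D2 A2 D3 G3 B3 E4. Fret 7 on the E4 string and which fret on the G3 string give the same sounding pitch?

16

Fret 7 on E4 is MIDI 64 + 7 = 71 (B4). On the G3 string (open MIDI 55), that pitch is 71 − 55 = fret 16.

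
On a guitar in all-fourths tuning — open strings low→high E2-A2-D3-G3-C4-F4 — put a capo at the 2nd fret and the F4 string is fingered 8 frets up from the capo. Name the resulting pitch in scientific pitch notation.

D#5

The capo raises the open F4 by 2 semitones to G4; fretting 8 more gives F4 + 2 + 8 = F4 + 10 semitones = D#5.
(Also written Eb.)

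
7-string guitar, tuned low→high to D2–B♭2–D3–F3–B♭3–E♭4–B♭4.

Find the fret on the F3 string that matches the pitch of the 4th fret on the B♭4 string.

21

B♭4 at fret 4 is B♭4 + 4 semitones = D5.
The open F3 string is 17 semitones below the open B♭4, so the same pitch on the F3 string lies at fret 4 + 17 = 21.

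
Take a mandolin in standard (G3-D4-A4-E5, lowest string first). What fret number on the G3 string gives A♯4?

A♯4 is 15 semitones above the open G3 (G–G#–A–A#–…–G#–A–A#), so it sits at fret 15.

15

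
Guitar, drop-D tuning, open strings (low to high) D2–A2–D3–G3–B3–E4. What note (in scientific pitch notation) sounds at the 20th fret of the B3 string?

G5

Each fret is one semitone, so B3 + 20 = G5.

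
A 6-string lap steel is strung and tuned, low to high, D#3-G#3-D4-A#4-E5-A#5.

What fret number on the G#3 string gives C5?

16

C5 is 16 semitones above the open G#3 (G#–A–A#–B–…–A#–B–C), so it sits at fret 16.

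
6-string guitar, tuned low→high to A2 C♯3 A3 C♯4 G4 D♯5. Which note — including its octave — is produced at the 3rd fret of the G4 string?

A♯4

Each fret is one semitone, so G4 + 3 = A♯4.
(Equivalently spelled B♭4.)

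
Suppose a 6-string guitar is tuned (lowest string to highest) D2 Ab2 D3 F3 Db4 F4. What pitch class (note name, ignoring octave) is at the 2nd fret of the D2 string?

The open D2 string plus 2 semitones: D–Eb–E.

E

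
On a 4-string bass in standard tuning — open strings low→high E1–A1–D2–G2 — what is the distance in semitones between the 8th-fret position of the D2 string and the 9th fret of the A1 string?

D2 at fret 8 → A♯2 (MIDI 46); A1 at fret 9 → F♯2 (MIDI 42).
46 − 42 = 4, so the two pitches are 4 semitones apart, with A♯2 the higher.

4 semitones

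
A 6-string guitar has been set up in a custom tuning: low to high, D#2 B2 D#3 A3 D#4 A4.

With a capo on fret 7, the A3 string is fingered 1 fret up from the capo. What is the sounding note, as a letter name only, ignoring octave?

The capo raises the open A3 by 7 semitones to E4; fretting 1 more gives A3 + 7 + 1 = A3 + 8 semitones, landing on F.

F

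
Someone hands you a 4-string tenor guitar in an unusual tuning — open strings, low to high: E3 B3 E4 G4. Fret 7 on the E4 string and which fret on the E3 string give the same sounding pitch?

E4 at fret 7 is E4 + 7 semitones = B4.
The open E3 string is 12 semitones below the open E4, so the same pitch on the E3 string lies at fret 7 + 12 = 19.

19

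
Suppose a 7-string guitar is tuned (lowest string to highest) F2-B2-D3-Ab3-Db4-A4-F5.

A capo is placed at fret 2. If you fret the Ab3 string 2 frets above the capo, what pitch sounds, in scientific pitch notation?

The capo raises the open Ab3 by 2 semitones to Bb3; fretting 2 more gives Ab3 + 2 + 2 = Ab3 + 4 semitones = C4.

C4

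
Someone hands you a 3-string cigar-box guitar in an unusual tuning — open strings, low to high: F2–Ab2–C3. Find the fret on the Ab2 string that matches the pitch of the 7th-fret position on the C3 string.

Fret 7 on C3 is MIDI 48 + 7 = 55 (G3). On the Ab2 string (open MIDI 44), that pitch is 55 − 44 = fret 11.

11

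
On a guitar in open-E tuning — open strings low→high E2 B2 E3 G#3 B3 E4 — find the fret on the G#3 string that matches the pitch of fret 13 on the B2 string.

Fret 13 on B2 is MIDI 47 + 13 = 60 (C4). On the G#3 string (open MIDI 56), that pitch is 60 − 56 = fret 4.

4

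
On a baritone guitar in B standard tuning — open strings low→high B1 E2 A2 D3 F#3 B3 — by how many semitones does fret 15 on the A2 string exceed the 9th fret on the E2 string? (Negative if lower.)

11 semitones

A2 at fret 15 → C4 (MIDI 60); E2 at fret 9 → C#3 (MIDI 49).
60 − 49 = 11, so the two pitches are 11 semitones apart.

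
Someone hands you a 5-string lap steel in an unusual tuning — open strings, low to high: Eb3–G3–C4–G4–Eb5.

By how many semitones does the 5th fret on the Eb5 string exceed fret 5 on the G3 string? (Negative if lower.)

Eb5 at fret 5 → Ab5 (MIDI 80); G3 at fret 5 → C4 (MIDI 60).
80 − 60 = 20, so the two pitches are 20 semitones apart.

20 semitones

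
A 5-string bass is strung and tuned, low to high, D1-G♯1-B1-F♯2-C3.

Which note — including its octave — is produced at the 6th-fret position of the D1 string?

G♯1

The open D1 string plus 6 semitones: D–D#–E–F–F#–G–G#.
No B→C boundary is crossed, so the octave stays at 1.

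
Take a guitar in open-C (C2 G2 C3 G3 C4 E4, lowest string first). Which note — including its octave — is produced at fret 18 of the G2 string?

C#4

G2 is MIDI 43. Adding 18 gives 61, which is C#4.
(Equivalently spelled Db4.)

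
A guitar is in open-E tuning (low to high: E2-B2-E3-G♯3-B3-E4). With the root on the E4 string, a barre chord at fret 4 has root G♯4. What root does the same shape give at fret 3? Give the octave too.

Moving from fret 4 to fret 3 shifts the root by -1 semitone.
G♯4 down 1 semitone is G4.

G4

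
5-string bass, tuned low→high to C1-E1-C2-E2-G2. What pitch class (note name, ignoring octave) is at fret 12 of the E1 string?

E

E1 is MIDI 28. Adding 12 gives 40; 40 mod 12 = 4, i.e. E.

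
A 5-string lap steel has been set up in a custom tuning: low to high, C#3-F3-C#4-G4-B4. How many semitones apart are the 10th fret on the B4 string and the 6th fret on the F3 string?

B4 at fret 10 → A5 (MIDI 81); F3 at fret 6 → B3 (MIDI 59).
81 − 59 = 22, so the two pitches are 22 semitones apart, with A5 the higher.

22 semitones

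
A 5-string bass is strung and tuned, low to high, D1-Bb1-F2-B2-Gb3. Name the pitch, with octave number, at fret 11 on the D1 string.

Db2

The open D1 string plus 11 semitones: D–Eb–E–F–…–B–C–Db.
The walk passes from B into C once, so the octave number goes from 1 to 2.
(Equivalently spelled C#2.)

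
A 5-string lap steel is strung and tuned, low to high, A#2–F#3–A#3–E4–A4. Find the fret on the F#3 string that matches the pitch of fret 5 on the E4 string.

E4 at fret 5 is E4 + 5 semitones = A4.
The open F#3 string is 10 semitones below the open E4, so the same pitch on the F#3 string lies at fret 5 + 10 = 15.

15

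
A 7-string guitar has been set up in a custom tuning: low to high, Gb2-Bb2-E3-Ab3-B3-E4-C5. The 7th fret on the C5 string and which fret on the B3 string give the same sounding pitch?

C5 at fret 7 is C5 + 7 semitones = G5.
The open B3 string is 13 semitones below the open C5, so the same pitch on the B3 string lies at fret 7 + 13 = 20.

20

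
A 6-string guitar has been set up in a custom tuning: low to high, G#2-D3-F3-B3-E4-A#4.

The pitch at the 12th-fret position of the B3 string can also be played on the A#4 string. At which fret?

1

B3 at fret 12 is B3 + 12 semitones = B4.
The open A#4 string is 11 semitones above the open B3, so the same pitch on the A#4 string lies at fret 12 − 11 = 1.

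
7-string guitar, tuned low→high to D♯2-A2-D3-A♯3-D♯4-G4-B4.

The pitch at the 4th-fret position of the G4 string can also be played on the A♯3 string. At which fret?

13

Fret 4 on G4 is MIDI 67 + 4 = 71 (B4). On the A♯3 string (open MIDI 58), that pitch is 71 − 58 = fret 13.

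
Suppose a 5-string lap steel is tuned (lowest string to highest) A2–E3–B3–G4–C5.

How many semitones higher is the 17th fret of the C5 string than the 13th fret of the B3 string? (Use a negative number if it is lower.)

C5 at fret 17 → F6 (MIDI 89); B3 at fret 13 → C5 (MIDI 72).
89 − 72 = 17, so the two pitches are 17 semitones apart.

17 semitones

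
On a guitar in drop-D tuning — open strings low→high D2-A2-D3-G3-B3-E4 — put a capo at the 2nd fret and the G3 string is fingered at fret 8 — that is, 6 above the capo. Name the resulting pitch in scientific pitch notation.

The capo raises the open G3 by 2 semitones to A3; fretting 6 more gives G3 + 2 + 6 = G3 + 8 semitones = D♯4.

D♯4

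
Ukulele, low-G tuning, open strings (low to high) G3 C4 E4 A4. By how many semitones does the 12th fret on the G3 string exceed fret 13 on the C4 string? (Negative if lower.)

G3 at fret 12 → G4 (MIDI 67); C4 at fret 13 → C♯5 (MIDI 73).
67 − 73 = -6, so the two pitches are 6 semitones apart.

-6 semitones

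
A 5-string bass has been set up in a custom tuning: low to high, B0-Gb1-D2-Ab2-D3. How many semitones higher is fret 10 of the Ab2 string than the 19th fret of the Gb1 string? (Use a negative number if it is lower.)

Ab2 at fret 10 → Gb3 (MIDI 54); Gb1 at fret 19 → Db3 (MIDI 49).
54 − 49 = 5, so the two pitches are 5 semitones apart.

5 semitones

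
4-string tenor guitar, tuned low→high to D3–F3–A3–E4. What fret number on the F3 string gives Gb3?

1

Gb3 is 1 semitone above the open F3 (F–Gb), so it sits at fret 1.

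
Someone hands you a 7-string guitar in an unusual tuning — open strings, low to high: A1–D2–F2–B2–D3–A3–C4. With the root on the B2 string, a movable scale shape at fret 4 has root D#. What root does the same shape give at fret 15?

Moving from fret 4 to fret 15 shifts the root by 11 semitones.
D# up 11 semitones is D.

D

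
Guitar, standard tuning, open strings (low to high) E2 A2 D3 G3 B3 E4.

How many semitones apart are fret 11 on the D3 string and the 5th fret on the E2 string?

D3 at fret 11 → C#4 (MIDI 61); E2 at fret 5 → A2 (MIDI 45).
61 − 45 = 16, so the two pitches are 16 semitones apart, with C#4 the higher.

16 semitones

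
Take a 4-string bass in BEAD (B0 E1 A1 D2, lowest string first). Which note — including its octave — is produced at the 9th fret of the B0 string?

Each fret is one semitone, so B0 + 9 = G#1.

G#1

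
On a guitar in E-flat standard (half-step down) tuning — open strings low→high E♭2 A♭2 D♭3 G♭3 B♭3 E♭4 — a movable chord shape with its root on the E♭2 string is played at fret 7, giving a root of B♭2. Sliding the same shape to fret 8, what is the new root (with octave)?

Moving from fret 7 to fret 8 shifts the root by 1 semitone.
B♭2 up 1 semitone is B2.

B2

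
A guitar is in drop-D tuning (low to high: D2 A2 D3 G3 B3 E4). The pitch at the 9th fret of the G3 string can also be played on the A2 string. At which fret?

G3 at fret 9 is G3 + 9 semitones = E4.
The open A2 string is 10 semitones below the open G3, so the same pitch on the A2 string lies at fret 9 + 10 = 19.

19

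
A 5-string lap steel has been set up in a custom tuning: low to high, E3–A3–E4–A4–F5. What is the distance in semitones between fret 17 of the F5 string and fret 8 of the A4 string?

17 semitones

F5 at fret 17 → A♯6 (MIDI 94); A4 at fret 8 → F5 (MIDI 77).
94 − 77 = 17, so the two pitches are 17 semitones apart, with A♯6 the higher.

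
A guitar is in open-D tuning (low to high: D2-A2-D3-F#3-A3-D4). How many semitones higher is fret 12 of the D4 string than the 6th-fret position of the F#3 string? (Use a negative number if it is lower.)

D4 at fret 12 → D5 (MIDI 74); F#3 at fret 6 → C4 (MIDI 60).
74 − 60 = 14, so the two pitches are 14 semitones apart.

14 semitones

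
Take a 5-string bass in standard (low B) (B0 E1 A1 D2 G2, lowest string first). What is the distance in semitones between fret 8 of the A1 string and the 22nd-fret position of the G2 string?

A1 at fret 8 → F2 (MIDI 41); G2 at fret 22 → F4 (MIDI 65).
41 − 65 = -24, so the two pitches are 24 semitones apart, with F4 the higher.

24 semitones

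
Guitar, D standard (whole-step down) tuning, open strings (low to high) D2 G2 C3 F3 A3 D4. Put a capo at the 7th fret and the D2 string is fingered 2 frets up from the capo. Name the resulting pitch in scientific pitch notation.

The capo raises the open D2 by 7 semitones to A2; fretting 2 more gives D2 + 7 + 2 = D2 + 9 semitones = B2.

B2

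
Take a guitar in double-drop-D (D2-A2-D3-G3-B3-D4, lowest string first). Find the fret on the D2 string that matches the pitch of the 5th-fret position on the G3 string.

22

Fret 5 on G3 is MIDI 55 + 5 = 60 (C4). On the D2 string (open MIDI 38), that pitch is 60 − 38 = fret 22.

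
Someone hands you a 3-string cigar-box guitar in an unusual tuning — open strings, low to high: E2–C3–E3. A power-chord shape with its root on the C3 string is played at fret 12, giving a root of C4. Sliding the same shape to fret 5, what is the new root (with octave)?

F3

Moving from fret 12 to fret 5 shifts the root by -7 semitones.
C4 down 7 semitones is F3.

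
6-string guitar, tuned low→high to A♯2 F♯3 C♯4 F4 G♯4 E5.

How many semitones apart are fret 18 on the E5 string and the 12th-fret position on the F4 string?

17 semitones

E5 at fret 18 → A♯6 (MIDI 94); F4 at fret 12 → F5 (MIDI 77).
94 − 77 = 17, so the two pitches are 17 semitones apart, with A♯6 the higher.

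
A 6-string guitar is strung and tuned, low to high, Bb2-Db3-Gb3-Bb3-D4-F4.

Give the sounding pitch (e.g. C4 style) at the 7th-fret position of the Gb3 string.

Db4

Gb3 is MIDI 54. Adding 7 gives 61, which is Db4.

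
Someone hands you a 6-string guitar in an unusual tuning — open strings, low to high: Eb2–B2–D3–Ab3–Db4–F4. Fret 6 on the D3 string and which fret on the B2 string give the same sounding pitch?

Fret 6 on D3 is MIDI 50 + 6 = 56 (Ab3). On the B2 string (open MIDI 47), that pitch is 56 − 47 = fret 9.

9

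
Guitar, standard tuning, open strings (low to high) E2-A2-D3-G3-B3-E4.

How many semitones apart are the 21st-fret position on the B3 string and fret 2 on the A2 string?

B3 at fret 21 → G♯5 (MIDI 80); A2 at fret 2 → B2 (MIDI 47).
80 − 47 = 33, so the two pitches are 33 semitones apart, with G♯5 the higher.

33 semitones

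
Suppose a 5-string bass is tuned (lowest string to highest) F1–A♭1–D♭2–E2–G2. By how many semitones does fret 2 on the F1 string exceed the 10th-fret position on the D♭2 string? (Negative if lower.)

-16 semitones

F1 at fret 2 → G1 (MIDI 31); D♭2 at fret 10 → B2 (MIDI 47).
31 − 47 = -16, so the two pitches are 16 semitones apart.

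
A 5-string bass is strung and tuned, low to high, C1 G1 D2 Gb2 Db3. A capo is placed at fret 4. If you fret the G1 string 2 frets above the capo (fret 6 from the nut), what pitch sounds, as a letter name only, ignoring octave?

Db

The capo raises the open G1 by 4 semitones to B1; fretting 2 more gives G1 + 4 + 2 = G1 + 6 semitones, landing on Db.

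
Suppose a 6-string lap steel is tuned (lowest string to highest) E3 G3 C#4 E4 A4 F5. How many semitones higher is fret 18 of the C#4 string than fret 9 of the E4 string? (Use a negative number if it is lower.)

C#4 at fret 18 → G5 (MIDI 79); E4 at fret 9 → C#5 (MIDI 73).
79 − 73 = 6, so the two pitches are 6 semitones apart.

6 semitones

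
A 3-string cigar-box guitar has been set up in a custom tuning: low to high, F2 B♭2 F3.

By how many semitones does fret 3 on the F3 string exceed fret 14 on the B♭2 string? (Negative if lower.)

F3 at fret 3 → A♭3 (MIDI 56); B♭2 at fret 14 → C4 (MIDI 60).
56 − 60 = -4, so the two pitches are 4 semitones apart.

-4 semitones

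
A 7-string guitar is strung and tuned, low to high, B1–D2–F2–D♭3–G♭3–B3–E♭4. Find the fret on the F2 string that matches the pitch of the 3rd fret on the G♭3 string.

G♭3 at fret 3 is G♭3 + 3 semitones = A3.
The open F2 string is 13 semitones below the open G♭3, so the same pitch on the F2 string lies at fret 3 + 13 = 16.

16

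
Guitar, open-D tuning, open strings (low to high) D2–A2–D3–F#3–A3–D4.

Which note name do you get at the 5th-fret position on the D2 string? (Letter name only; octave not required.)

The open D2 string plus 5 semitones: D–D#–E–F–F#–G.

G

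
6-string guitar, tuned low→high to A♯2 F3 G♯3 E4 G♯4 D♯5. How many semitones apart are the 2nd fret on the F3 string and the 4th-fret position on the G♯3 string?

5 semitones

F3 at fret 2 → G3 (MIDI 55); G♯3 at fret 4 → C4 (MIDI 60).
55 − 60 = -5, so the two pitches are 5 semitones apart, with C4 the higher.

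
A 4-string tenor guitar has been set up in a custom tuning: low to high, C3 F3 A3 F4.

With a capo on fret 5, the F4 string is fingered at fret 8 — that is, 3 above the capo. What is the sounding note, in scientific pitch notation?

C#5

The capo raises the open F4 by 5 semitones to A#4; fretting 3 more gives F4 + 5 + 3 = F4 + 8 semitones = C#5.
(Also written Db.)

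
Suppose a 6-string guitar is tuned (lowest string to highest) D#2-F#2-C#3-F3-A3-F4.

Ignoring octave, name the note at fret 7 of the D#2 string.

Each fret is one semitone, so D#2 + 7 = A#.

A#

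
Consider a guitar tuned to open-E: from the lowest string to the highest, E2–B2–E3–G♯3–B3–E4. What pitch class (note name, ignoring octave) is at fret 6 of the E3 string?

A♯

Each fret is one semitone, so E3 + 6 = A♯.
(Equivalently spelled B♭.)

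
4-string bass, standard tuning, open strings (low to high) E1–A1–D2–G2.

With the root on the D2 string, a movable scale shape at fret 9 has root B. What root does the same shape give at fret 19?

Moving from fret 9 to fret 19 shifts the root by 10 semitones.
B up 10 semitones is A.

A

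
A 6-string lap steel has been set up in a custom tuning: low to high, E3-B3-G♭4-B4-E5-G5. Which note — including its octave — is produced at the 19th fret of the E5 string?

The open E5 string plus 19 semitones: E–F–Gb–G–…–A–Bb–B.
The walk passes from B into C once, so the octave number goes from 5 to 6.

B6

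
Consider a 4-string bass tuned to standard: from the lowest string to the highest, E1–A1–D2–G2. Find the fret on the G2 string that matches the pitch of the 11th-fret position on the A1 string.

1

Fret 11 on A1 is MIDI 33 + 11 = 44 (G♯2). On the G2 string (open MIDI 43), that pitch is 44 − 43 = fret 1.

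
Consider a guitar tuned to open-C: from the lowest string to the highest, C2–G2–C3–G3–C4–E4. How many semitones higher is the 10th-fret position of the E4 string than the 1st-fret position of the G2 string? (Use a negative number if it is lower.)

30 semitones

E4 at fret 10 → D5 (MIDI 74); G2 at fret 1 → G#2 (MIDI 44).
74 − 44 = 30, so the two pitches are 30 semitones apart.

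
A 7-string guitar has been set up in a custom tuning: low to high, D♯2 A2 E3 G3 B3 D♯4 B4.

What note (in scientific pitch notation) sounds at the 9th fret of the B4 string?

G♯5

Each fret is one semitone, so B4 + 9 = G♯5.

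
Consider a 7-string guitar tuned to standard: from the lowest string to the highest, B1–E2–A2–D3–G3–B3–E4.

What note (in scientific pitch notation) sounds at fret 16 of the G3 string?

B4

G3 is MIDI 55. Adding 16 gives 71, which is B4.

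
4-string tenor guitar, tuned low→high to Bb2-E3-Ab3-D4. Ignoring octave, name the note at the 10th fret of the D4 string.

Each fret is one semitone, so D4 + 10 = C.

C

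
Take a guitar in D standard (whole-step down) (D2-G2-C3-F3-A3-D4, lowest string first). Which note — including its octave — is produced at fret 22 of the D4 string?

C6

Each fret is one semitone, so D4 + 22 = C6.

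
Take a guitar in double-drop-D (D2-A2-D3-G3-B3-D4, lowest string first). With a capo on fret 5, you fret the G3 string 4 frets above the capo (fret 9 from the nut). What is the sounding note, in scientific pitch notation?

The capo raises the open G3 by 5 semitones to C4; fretting 4 more gives G3 + 5 + 4 = G3 + 9 semitones = E4.

E4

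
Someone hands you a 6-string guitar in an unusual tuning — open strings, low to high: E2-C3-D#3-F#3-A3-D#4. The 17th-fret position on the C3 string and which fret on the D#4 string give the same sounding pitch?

2

Fret 17 on C3 is MIDI 48 + 17 = 65 (F4). On the D#4 string (open MIDI 63), that pitch is 65 − 63 = fret 2.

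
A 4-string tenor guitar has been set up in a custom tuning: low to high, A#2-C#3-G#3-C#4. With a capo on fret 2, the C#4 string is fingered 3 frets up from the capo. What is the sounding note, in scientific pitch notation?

F#4

The capo raises the open C#4 by 2 semitones to D#4; fretting 3 more gives C#4 + 2 + 3 = C#4 + 5 semitones = F#4.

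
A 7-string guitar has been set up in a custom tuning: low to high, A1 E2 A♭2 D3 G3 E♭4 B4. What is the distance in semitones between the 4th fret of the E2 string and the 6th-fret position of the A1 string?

E2 at fret 4 → A♭2 (MIDI 44); A1 at fret 6 → E♭2 (MIDI 39).
44 − 39 = 5, so the two pitches are 5 semitones apart, with A♭2 the higher.

5 semitones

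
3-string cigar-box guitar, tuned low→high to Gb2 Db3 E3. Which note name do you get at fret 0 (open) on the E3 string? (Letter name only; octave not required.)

Fret 0 is the open string itself, so the pitch is just E.

E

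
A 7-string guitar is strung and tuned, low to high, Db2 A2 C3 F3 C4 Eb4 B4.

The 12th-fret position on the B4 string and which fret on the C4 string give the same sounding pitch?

23

B4 at fret 12 is B4 + 12 semitones = B5.
The open C4 string is 11 semitones below the open B4, so the same pitch on the C4 string lies at fret 12 + 11 = 23.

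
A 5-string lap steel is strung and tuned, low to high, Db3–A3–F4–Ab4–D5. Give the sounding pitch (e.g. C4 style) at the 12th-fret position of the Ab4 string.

Each fret is one semitone, so Ab4 + 12 = Ab5.

Ab5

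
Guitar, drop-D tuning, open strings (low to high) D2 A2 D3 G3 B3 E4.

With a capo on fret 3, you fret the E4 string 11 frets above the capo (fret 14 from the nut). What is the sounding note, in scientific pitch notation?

The capo raises the open E4 by 3 semitones to G4; fretting 11 more gives E4 + 3 + 11 = E4 + 14 semitones = F#5.
(Also written Gb.)

F#5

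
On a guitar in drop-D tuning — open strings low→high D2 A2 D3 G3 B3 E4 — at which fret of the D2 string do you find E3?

E3 is 14 semitones above the open D2 (D–D#–E–F–…–D–D#–E), so it sits at fret 14.

14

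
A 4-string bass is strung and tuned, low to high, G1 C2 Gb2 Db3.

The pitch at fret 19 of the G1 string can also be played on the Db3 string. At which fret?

1

Fret 19 on G1 is MIDI 31 + 19 = 50 (D3). On the Db3 string (open MIDI 49), that pitch is 50 − 49 = fret 1.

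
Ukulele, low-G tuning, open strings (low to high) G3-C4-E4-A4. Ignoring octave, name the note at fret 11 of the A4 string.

G♯

Each fret is one semitone, so A4 + 11 = G♯.
(Equivalently spelled A♭.)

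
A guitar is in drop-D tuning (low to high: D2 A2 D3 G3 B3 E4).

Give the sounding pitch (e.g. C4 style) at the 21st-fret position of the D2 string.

D2 is MIDI 38. Adding 21 gives 59, which is B3.

B3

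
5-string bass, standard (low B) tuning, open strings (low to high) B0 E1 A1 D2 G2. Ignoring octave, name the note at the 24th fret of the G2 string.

G

Each fret is one semitone, so G2 + 24 = G.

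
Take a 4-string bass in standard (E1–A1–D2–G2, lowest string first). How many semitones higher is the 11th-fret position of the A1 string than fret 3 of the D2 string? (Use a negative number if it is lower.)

3 semitones

A1 at fret 11 → G#2 (MIDI 44); D2 at fret 3 → F2 (MIDI 41).
44 − 41 = 3, so the two pitches are 3 semitones apart.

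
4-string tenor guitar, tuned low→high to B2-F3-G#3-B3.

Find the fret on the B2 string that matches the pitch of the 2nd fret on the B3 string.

14

Fret 2 on B3 is MIDI 59 + 2 = 61 (C#4). On the B2 string (open MIDI 47), that pitch is 61 − 47 = fret 14.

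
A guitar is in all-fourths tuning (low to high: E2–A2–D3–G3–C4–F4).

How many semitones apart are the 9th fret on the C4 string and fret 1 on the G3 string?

13 semitones

C4 at fret 9 → A4 (MIDI 69); G3 at fret 1 → G#3 (MIDI 56).
69 − 56 = 13, so the two pitches are 13 semitones apart, with A4 the higher.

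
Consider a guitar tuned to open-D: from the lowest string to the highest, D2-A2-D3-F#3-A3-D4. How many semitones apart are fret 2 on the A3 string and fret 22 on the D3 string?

A3 at fret 2 → B3 (MIDI 59); D3 at fret 22 → C5 (MIDI 72).
59 − 72 = -13, so the two pitches are 13 semitones apart, with C5 the higher.

13 semitones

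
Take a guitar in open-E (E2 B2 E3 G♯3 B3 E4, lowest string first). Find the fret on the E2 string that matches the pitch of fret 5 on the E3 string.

17

E3 at fret 5 is E3 + 5 semitones = A3.
The open E2 string is 12 semitones below the open E3, so the same pitch on the E2 string lies at fret 5 + 12 = 17.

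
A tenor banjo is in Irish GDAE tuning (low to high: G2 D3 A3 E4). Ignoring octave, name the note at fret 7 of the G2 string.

Each fret is one semitone, so G2 + 7 = D.

D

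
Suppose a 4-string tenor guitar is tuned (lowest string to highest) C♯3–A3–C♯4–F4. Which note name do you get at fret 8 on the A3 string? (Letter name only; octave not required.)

F

A3 is MIDI 57. Adding 8 gives 65; 65 mod 12 = 5, i.e. F.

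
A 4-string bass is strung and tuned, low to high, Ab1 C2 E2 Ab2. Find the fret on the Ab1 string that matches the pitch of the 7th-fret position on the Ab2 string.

19

Fret 7 on Ab2 is MIDI 44 + 7 = 51 (Eb3). On the Ab1 string (open MIDI 32), that pitch is 51 − 32 = fret 19.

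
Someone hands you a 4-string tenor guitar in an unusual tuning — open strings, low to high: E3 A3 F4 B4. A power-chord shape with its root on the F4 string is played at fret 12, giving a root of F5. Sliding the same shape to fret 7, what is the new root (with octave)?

Moving from fret 12 to fret 7 shifts the root by -5 semitones.
F5 down 5 semitones is C5.

C5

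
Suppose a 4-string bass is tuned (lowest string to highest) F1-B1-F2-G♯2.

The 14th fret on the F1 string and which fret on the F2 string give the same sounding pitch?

Fret 14 on F1 is MIDI 29 + 14 = 43 (G2). On the F2 string (open MIDI 41), that pitch is 43 − 41 = fret 2.

2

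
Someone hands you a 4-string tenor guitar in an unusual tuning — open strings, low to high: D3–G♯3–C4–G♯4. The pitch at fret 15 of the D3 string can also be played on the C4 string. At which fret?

5

D3 at fret 15 is D3 + 15 semitones = F4.
The open C4 string is 10 semitones above the open D3, so the same pitch on the C4 string lies at fret 15 − 10 = 5.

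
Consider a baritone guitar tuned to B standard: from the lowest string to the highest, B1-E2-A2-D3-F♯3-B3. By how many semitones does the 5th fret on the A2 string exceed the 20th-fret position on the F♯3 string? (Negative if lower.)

-24 semitones

A2 at fret 5 → D3 (MIDI 50); F♯3 at fret 20 → D5 (MIDI 74).
50 − 74 = -24, so the two pitches are 24 semitones apart.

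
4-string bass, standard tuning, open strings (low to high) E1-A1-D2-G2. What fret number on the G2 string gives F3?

F3 is 10 semitones above the open G2 (G–G#–A–A#–…–D#–E–F), so it sits at fret 10.

10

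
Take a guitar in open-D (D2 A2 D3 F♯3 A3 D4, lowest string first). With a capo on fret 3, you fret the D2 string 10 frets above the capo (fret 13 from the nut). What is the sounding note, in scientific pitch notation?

D♯3

The capo raises the open D2 by 3 semitones to F2; fretting 10 more gives D2 + 3 + 10 = D2 + 13 semitones = D♯3.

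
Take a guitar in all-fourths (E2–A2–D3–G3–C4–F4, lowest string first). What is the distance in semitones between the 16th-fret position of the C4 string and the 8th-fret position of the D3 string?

C4 at fret 16 → E5 (MIDI 76); D3 at fret 8 → A#3 (MIDI 58).
76 − 58 = 18, so the two pitches are 18 semitones apart, with E5 the higher.

18 semitones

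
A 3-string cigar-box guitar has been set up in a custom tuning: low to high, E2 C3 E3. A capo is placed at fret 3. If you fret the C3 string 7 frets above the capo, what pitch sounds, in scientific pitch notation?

A♯3

The capo raises the open C3 by 3 semitones to D♯3; fretting 7 more gives C3 + 3 + 7 = C3 + 10 semitones = A♯3.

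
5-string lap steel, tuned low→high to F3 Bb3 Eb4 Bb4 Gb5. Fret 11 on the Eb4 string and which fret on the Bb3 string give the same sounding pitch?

Eb4 at fret 11 is Eb4 + 11 semitones = D5.
The open Bb3 string is 5 semitones below the open Eb4, so the same pitch on the Bb3 string lies at fret 11 + 5 = 16.

16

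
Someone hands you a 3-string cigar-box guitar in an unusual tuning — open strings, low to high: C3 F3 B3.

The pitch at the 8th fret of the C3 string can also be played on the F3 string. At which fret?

3

C3 at fret 8 is C3 + 8 semitones = A♭3.
The open F3 string is 5 semitones above the open C3, so the same pitch on the F3 string lies at fret 8 − 5 = 3.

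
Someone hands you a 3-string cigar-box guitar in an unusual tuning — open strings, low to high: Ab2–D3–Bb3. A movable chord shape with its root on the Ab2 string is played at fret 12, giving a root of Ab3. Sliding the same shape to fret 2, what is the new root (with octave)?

Bb2

Moving from fret 12 to fret 2 shifts the root by -10 semitones.
Ab3 down 10 semitones is Bb2.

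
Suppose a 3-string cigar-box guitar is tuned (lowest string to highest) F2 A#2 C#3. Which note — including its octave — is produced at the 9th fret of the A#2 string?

A#2 is MIDI 46. Adding 9 gives 55, which is G3.

G3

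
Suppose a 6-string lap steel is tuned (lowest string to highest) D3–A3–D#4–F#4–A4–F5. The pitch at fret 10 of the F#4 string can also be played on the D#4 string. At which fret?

Fret 10 on F#4 is MIDI 66 + 10 = 76 (E5). On the D#4 string (open MIDI 63), that pitch is 76 − 63 = fret 13.

13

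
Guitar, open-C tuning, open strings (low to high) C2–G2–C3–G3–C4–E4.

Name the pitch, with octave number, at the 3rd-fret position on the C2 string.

Each fret is one semitone, so C2 + 3 = D#2.

D#2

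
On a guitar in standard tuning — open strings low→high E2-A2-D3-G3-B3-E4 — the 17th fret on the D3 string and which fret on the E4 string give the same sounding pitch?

Fret 17 on D3 is MIDI 50 + 17 = 67 (G4). On the E4 string (open MIDI 64), that pitch is 67 − 64 = fret 3.

3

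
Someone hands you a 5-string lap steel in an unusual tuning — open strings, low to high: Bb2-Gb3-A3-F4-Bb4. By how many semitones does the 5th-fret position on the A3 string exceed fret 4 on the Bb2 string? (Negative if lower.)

A3 at fret 5 → D4 (MIDI 62); Bb2 at fret 4 → D3 (MIDI 50).
62 − 50 = 12, so the two pitches are 12 semitones apart.

12 semitones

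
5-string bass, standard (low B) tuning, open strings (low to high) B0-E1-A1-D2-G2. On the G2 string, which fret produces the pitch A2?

A2 is 2 semitones above the open G2 (G–G#–A), so it sits at fret 2.

2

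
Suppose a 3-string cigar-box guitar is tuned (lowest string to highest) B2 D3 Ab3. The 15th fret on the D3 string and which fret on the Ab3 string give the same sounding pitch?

9

D3 at fret 15 is D3 + 15 semitones = F4.
The open Ab3 string is 6 semitones above the open D3, so the same pitch on the Ab3 string lies at fret 15 − 6 = 9.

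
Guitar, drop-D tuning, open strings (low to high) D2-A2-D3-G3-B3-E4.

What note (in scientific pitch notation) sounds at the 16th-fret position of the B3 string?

D#5

The open B3 string plus 16 semitones: B–C–C#–D–…–C#–D–D#.
The walk passes from B into C 2 times, so the octave number goes from 3 to 5.
(Equivalently spelled Eb5.)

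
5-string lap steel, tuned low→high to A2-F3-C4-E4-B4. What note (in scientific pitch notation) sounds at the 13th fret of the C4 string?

Each fret is one semitone, so C4 + 13 = C#5.
(Equivalently spelled Db5.)

C#5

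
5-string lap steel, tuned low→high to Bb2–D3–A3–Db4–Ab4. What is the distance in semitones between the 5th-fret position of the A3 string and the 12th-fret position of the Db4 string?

11 semitones

A3 at fret 5 → D4 (MIDI 62); Db4 at fret 12 → Db5 (MIDI 73).
62 − 73 = -11, so the two pitches are 11 semitones apart, with Db5 the higher.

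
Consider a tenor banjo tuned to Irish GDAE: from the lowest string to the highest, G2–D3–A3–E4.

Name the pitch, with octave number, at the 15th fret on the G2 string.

A#3

The open G2 string plus 15 semitones: G–G#–A–A#–…–G#–A–A#.
The walk passes from B into C once, so the octave number goes from 2 to 3.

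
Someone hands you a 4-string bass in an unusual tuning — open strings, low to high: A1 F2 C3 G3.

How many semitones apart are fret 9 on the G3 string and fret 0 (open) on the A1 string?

G3 at fret 9 → E4 (MIDI 64); A1 at fret 0 → A1 (MIDI 33).
64 − 33 = 31, so the two pitches are 31 semitones apart, with E4 the higher.

31 semitones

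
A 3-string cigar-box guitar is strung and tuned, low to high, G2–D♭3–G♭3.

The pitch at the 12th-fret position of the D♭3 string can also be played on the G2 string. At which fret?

18

D♭3 at fret 12 is D♭3 + 12 semitones = D♭4.
The open G2 string is 6 semitones below the open D♭3, so the same pitch on the G2 string lies at fret 12 + 6 = 18.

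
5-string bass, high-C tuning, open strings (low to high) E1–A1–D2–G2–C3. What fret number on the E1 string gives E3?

24

E3 is 24 semitones above the open E1 (E–F–F#–G–…–D–D#–E), so it sits at fret 24.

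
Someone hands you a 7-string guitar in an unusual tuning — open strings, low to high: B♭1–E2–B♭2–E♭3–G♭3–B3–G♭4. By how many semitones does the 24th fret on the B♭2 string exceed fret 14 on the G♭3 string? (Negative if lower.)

2 semitones

B♭2 at fret 24 → B♭4 (MIDI 70); G♭3 at fret 14 → A♭4 (MIDI 68).
70 − 68 = 2, so the two pitches are 2 semitones apart.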